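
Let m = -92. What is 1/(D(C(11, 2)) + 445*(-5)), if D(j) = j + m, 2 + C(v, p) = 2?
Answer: -1/2317 ≈ -0.00043159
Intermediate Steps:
C(v, p) = 0 (C(v, p) = -2 + 2 = 0)
D(j) = -92 + j (D(j) = j - 92 = -92 + j)
1/(D(C(11, 2)) + 445*(-5)) = 1/((-92 + 0) + 445*(-5)) = 1/(-92 - 2225) = 1/(-2317) = -1/2317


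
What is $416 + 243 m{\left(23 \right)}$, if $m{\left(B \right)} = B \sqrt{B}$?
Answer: $416 + 5589 \sqrt{23} \approx 27220.0$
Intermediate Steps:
$m{\left(B \right)} = B^{\frac{3}{2}}$
$416 + 243 m{\left(23 \right)} = 416 + 243 \cdot 23^{\frac{3}{2}} = 416 + 243 \cdot 23 \sqrt{23} = 416 + 5589 \sqrt{23}$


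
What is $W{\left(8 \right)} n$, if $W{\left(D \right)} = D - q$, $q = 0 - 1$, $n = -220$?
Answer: $-1980$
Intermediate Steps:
$q = -1$ ($q = 0 - 1 = -1$)
$W{\left(D \right)} = 1 + D$ ($W{\left(D \right)} = D - -1 = D + 1 = 1 + D$)
$W{\left(8 \right)} n = \left(1 + 8\right) \left(-220\right) = 9 \left(-220\right) = -1980$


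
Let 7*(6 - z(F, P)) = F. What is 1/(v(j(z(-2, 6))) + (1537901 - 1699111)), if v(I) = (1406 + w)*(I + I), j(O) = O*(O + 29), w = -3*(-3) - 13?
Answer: 49/22574582 ≈ 2.1706e-6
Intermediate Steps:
w = -4 (w = 9 - 13 = -4)
z(F, P) = 6 - F/7
j(O) = O*(29 + O)
v(I) = 2804*I (v(I) = (1406 - 4)*(I + I) = 1402*(2*I) = 2804*I)
1/(v(j(z(-2, 6))) + (1537901 - 1699111)) = 1/(2804*((6 - ⅐*(-2))*(29 + (6 - ⅐*(-2)))) + (1537901 - 1699111)) = 1/(2804*((6 + 2/7)*(29 + (6 + 2/7))) - 161210) = 1/(2804*(44*(29 + 44/7)/7) - 161210) = 1/(2804*((44/7)*(247/7)) - 161210) = 1/(2804*(10868/49) - 161210) = 1/(30473872/49 - 161210) = 1/(22574582/49) = 49/22574582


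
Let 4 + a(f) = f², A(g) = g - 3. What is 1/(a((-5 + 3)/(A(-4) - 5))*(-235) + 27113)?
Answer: 36/1009673 ≈ 3.5655e-5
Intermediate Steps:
A(g) = -3 + g
a(f) = -4 + f²
1/(a((-5 + 3)/(A(-4) - 5))*(-235) + 27113) = 1/((-4 + ((-5 + 3)/((-3 - 4) - 5))²)*(-235) + 27113) = 1/((-4 + (-2/(-7 - 5))²)*(-235) + 27113) = 1/((-4 + (-2/(-12))²)*(-235) + 27113) = 1/((-4 + (-2*(-1/12))²)*(-235) + 27113) = 1/((-4 + (⅙)²)*(-235) + 27113) = 1/((-4 + 1/36)*(-235) + 27113) = 1/(-143/36*(-235) + 27113) = 1/(33605/36 + 27113) = 1/(1009673/36) = 36/1009673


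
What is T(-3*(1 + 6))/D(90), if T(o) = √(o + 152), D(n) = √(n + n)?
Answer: √655/30 ≈ 0.85310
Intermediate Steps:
D(n) = √2*√n (D(n) = √(2*n) = √2*√n)
T(o) = √(152 + o)
T(-3*(1 + 6))/D(90) = √(152 - 3*(1 + 6))/((√2*√90)) = √(152 - 3*7)/((√2*(3*√10))) = √(152 - 21)/((6*√5)) = √131*(√5/30) = √655/30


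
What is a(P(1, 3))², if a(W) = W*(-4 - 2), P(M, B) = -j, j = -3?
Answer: 324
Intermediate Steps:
P(M, B) = 3 (P(M, B) = -1*(-3) = 3)
a(W) = -6*W (a(W) = W*(-6) = -6*W)
a(P(1, 3))² = (-6*3)² = (-18)² = 324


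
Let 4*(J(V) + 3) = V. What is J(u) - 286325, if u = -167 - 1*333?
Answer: -286453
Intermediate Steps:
u = -500 (u = -167 - 333 = -500)
J(V) = -3 + V/4
J(u) - 286325 = (-3 + (¼)*(-500)) - 286325 = (-3 - 125) - 286325 = -128 - 286325 = -286453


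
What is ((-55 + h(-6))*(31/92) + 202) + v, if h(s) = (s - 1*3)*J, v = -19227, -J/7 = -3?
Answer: -439466/23 ≈ -19107.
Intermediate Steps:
J = 21 (J = -7*(-3) = 21)
h(s) = -63 + 21*s (h(s) = (s - 1*3)*21 = (s - 3)*21 = (-3 + s)*21 = -63 + 21*s)
((-55 + h(-6))*(31/92) + 202) + v = ((-55 + (-63 + 21*(-6)))*(31/92) + 202) - 19227 = ((-55 + (-63 - 126))*(31*(1/92)) + 202) - 19227 = ((-55 - 189)*(31/92) + 202) - 19227 = (-244*31/92 + 202) - 19227 = (-1891/23 + 202) - 19227 = 2755/23 - 19227 = -439466/23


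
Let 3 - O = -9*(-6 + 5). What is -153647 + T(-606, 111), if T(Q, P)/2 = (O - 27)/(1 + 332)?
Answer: -17054839/111 ≈ -1.5365e+5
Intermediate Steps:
O = -6 (O = 3 - (-9)*(-6 + 5) = 3 - (-9)*(-1) = 3 - 1*9 = 3 - 9 = -6)
T(Q, P) = -22/111 (T(Q, P) = 2*((-6 - 27)/(1 + 332)) = 2*(-33/333) = 2*(-33*1/333) = 2*(-11/111) = -22/111)
-153647 + T(-606, 111) = -153647 - 22/111 = -17054839/111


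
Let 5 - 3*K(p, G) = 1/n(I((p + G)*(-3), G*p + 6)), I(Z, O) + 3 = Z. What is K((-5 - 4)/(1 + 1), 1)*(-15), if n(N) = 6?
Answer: -145/6 ≈ -24.167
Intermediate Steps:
I(Z, O) = -3 + Z
K(p, G) = 29/18 (K(p, G) = 5/3 - ⅓/6 = 5/3 - ⅓*⅙ = 5/3 - 1/18 = 29/18)
K((-5 - 4)/(1 + 1), 1)*(-15) = (29/18)*(-15) = -145/6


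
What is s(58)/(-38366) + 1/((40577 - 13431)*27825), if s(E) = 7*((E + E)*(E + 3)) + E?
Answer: -18728592053567/14489638303350 ≈ -1.2926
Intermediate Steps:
s(E) = E + 14*E*(3 + E) (s(E) = 7*((2*E)*(3 + E)) + E = 7*(2*E*(3 + E)) + E = 14*E*(3 + E) + E = E + 14*E*(3 + E))
s(58)/(-38366) + 1/((40577 - 13431)*27825) = (58*(43 + 14*58))/(-38366) + 1/((40577 - 13431)*27825) = (58*(43 + 812))*(-1/38366) + (1/27825)/27146 = (58*855)*(-1/38366) + (1/27146)*(1/27825) = 49590*(-1/38366) + 1/755337450 = -24795/19183 + 1/755337450 = -18728592053567/14489638303350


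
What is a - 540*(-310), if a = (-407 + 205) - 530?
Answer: 166668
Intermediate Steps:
a = -732 (a = -202 - 530 = -732)
a - 540*(-310) = -732 - 540*(-310) = -732 + 167400 = 166668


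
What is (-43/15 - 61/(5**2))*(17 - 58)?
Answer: 16318/75 ≈ 217.57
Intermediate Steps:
(-43/15 - 61/(5**2))*(17 - 58) = (-43*1/15 - 61/25)*(-41) = (-43/15 - 61*1/25)*(-41) = (-43/15 - 61/25)*(-41) = -398/75*(-41) = 16318/75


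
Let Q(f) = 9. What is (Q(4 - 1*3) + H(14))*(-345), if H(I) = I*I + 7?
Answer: -73140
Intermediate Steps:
H(I) = 7 + I**2 (H(I) = I**2 + 7 = 7 + I**2)
(Q(4 - 1*3) + H(14))*(-345) = (9 + (7 + 14**2))*(-345) = (9 + (7 + 196))*(-345) = (9 + 203)*(-345) = 212*(-345) = -73140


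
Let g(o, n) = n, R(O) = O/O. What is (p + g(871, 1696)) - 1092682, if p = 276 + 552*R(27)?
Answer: -1090158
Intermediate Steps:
R(O) = 1
p = 828 (p = 276 + 552*1 = 276 + 552 = 828)
(p + g(871, 1696)) - 1092682 = (828 + 1696) - 1092682 = 2524 - 1092682 = -1090158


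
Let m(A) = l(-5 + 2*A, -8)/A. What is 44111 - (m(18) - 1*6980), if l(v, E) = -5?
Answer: 919643/18 ≈ 51091.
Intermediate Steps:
m(A) = -5/A
44111 - (m(18) - 1*6980) = 44111 - (-5/18 - 1*6980) = 44111 - (-5*1/18 - 6980) = 44111 - (-5/18 - 6980) = 44111 - 1*(-125645/18) = 44111 + 125645/18 = 919643/18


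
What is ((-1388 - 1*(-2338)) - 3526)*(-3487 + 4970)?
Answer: -3820208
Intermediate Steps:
((-1388 - 1*(-2338)) - 3526)*(-3487 + 4970) = ((-1388 + 2338) - 3526)*1483 = (950 - 3526)*1483 = -2576*1483 = -3820208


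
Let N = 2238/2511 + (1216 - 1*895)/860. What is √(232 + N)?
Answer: √3357329997615/119970 ≈ 15.273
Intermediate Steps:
N = 910237/719820 (N = 2238*(1/2511) + (1216 - 895)*(1/860) = 746/837 + 321*(1/860) = 746/837 + 321/860 = 910237/719820 ≈ 1.2645)
√(232 + N) = √(232 + 910237/719820) = √(167908477/719820) = √3357329997615/119970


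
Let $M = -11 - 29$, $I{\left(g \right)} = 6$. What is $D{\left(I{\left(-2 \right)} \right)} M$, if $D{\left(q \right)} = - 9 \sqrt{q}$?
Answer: $360 \sqrt{6} \approx 881.82$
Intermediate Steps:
$M = -40$ ($M = -11 - 29 = -40$)
$D{\left(I{\left(-2 \right)} \right)} M = - 9 \sqrt{6} \left(-40\right) = 360 \sqrt{6}$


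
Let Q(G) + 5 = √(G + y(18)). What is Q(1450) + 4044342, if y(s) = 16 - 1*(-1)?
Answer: 4044337 + 3*√163 ≈ 4.0444e+6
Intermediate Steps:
y(s) = 17 (y(s) = 16 + 1 = 17)
Q(G) = -5 + √(17 + G) (Q(G) = -5 + √(G + 17) = -5 + √(17 + G))
Q(1450) + 4044342 = (-5 + √(17 + 1450)) + 4044342 = (-5 + √1467) + 4044342 = (-5 + 3*√163) + 4044342 = 4044337 + 3*√163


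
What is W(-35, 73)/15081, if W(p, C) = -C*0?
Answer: 0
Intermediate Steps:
W(p, C) = 0
W(-35, 73)/15081 = 0/15081 = 0*(1/15081) = 0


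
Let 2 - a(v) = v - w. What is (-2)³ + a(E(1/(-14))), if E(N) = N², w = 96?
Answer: 17639/196 ≈ 89.995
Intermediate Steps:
a(v) = 98 - v (a(v) = 2 - (v - 1*96) = 2 - (v - 96) = 2 - (-96 + v) = 2 + (96 - v) = 98 - v)
(-2)³ + a(E(1/(-14))) = (-2)³ + (98 - (1/(-14))²) = -8 + (98 - (-1/14)²) = -8 + (98 - 1*1/196) = -8 + (98 - 1/196) = -8 + 19207/196 = 17639/196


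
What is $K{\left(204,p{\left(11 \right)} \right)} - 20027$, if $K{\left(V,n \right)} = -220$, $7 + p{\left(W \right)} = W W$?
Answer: $-20247$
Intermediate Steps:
$p{\left(W \right)} = -7 + W^{2}$ ($p{\left(W \right)} = -7 + W W = -7 + W^{2}$)
$K{\left(204,p{\left(11 \right)} \right)} - 20027 = -220 - 20027 = -20247$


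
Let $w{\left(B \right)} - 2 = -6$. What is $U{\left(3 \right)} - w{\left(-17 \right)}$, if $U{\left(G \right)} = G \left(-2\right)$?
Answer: $-2$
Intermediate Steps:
$w{\left(B \right)} = -4$ ($w{\left(B \right)} = 2 - 6 = -4$)
$U{\left(G \right)} = - 2 G$
$U{\left(3 \right)} - w{\left(-17 \right)} = \left(-2\right) 3 - -4 = -6 + 4 = -2$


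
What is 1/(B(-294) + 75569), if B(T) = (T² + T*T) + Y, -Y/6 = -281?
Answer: 1/250127 ≈ 3.9980e-6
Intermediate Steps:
Y = 1686 (Y = -6*(-281) = 1686)
B(T) = 1686 + 2*T² (B(T) = (T² + T*T) + 1686 = (T² + T²) + 1686 = 2*T² + 1686 = 1686 + 2*T²)
1/(B(-294) + 75569) = 1/((1686 + 2*(-294)²) + 75569) = 1/((1686 + 2*86436) + 75569) = 1/((1686 + 172872) + 75569) = 1/(174558 + 75569) = 1/250127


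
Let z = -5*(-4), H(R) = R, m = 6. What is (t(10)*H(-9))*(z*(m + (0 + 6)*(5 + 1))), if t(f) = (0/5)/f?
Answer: 0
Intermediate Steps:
z = 20
t(f) = 0 (t(f) = (0*(⅕))/f = 0/f = 0)
(t(10)*H(-9))*(z*(m + (0 + 6)*(5 + 1))) = (0*(-9))*(20*(6 + (0 + 6)*(5 + 1))) = 0*(20*(6 + 6*6)) = 0*(20*(6 + 36)) = 0*(20*42) = 0*840 = 0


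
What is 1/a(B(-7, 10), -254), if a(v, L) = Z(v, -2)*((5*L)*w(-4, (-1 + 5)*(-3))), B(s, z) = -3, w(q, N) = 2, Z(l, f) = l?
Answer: 1/7620 ≈ 0.00013123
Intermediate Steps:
a(v, L) = 10*L*v (a(v, L) = v*((5*L)*2) = v*(10*L) = 10*L*v)
1/a(B(-7, 10), -254) = 1/(10*(-254)*(-3)) = 1/7620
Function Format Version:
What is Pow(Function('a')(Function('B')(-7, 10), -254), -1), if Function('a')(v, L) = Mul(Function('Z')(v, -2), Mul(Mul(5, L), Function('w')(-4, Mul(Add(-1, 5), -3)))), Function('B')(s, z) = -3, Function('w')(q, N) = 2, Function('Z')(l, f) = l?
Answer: Rational(1, 7620) ≈ 0.00013123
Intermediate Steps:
Function('a')(v, L) = Mul(10, L, v) (Function('a')(v, L) = Mul(v, Mul(Mul(5, L), 2)) = Mul(v, Mul(10, L)) = Mul(10, L, v))
Pow(Function('a')(Function('B')(-7, 10), -254), -1) = Pow(Mul(10, -254, -3), -1) = Pow(7620, -1) = Rational(1, 7620)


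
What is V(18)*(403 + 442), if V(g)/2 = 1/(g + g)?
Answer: 845/18 ≈ 46.944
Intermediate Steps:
V(g) = 1/g (V(g) = 2/(g + g) = 2/((2*g)) = 2*(1/(2*g)) = 1/g)
V(18)*(403 + 442) = (403 + 442)/18 = (1/18)*845 = 845/18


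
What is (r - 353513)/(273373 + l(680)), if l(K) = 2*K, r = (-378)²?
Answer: -210629/274733 ≈ -0.76667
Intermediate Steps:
r = 142884
(r - 353513)/(273373 + l(680)) = (142884 - 353513)/(273373 + 2*680) = -210629/(273373 + 1360) = -210629/274733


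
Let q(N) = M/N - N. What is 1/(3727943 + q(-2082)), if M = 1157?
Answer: 2082/7765910893 ≈ 2.6809e-7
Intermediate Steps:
q(N) = -N + 1157/N (q(N) = 1157/N - N = -N + 1157/N)
1/(3727943 + q(-2082)) = 1/(3727943 + (-1*(-2082) + 1157/(-2082))) = 1/(3727943 + (2082 + 1157*(-1/2082))) = 1/(3727943 + (2082 - 1157/2082)) = 1/(3727943 + 4333567/2082) = 1/(7765910893/2082) = 2082/7765910893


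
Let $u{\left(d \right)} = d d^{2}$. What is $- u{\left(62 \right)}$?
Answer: $-238328$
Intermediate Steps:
$u{\left(d \right)} = d^{3}$
$- u{\left(62 \right)} = - 62^{3} = \left(-1\right) 238328 = -238328$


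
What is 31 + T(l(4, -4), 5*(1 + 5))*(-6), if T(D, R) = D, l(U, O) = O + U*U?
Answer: -41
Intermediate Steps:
l(U, O) = O + U²
31 + T(l(4, -4), 5*(1 + 5))*(-6) = 31 + (-4 + 4²)*(-6) = 31 + (-4 + 16)*(-6) = 31 + 12*(-6) = 31 - 72 = -41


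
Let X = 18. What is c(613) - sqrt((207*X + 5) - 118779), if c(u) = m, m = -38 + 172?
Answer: 134 - 2*I*sqrt(28762) ≈ 134.0 - 339.19*I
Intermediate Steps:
m = 134
c(u) = 134
c(613) - sqrt((207*X + 5) - 118779) = 134 - sqrt((207*18 + 5) - 118779) = 134 - sqrt((3726 + 5) - 118779) = 134 - sqrt(3731 - 118779) = 134 - sqrt(-115048) = 134 - 2*I*sqrt(28762)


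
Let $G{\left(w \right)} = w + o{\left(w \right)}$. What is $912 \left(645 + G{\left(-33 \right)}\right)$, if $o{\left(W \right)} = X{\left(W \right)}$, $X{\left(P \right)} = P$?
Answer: $528048$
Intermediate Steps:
$o{\left(W \right)} = W$
$G{\left(w \right)} = 2 w$ ($G{\left(w \right)} = w + w = 2 w$)
$912 \left(645 + G{\left(-33 \right)}\right) = 912 \left(645 + 2 \left(-33\right)\right) = 912 \left(645 - 66\right) = 912 \cdot 579 = 528048$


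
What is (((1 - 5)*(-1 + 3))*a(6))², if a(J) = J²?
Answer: 82944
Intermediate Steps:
(((1 - 5)*(-1 + 3))*a(6))² = (((1 - 5)*(-1 + 3))*6²)² = (-4*2*36)² = (-8*36)² = (-288)² = 82944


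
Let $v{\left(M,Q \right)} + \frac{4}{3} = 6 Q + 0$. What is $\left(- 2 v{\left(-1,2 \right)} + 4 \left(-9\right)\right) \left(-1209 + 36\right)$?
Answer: $67252$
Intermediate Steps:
$v{\left(M,Q \right)} = - \frac{4}{3} + 6 Q$ ($v{\left(M,Q \right)} = - \frac{4}{3} + \left(6 Q + 0\right) = - \frac{4}{3} + 6 Q$)
$\left(- 2 v{\left(-1,2 \right)} + 4 \left(-9\right)\right) \left(-1209 + 36\right) = \left(- 2 \left(- \frac{4}{3} + 6 \cdot 2\right) + 4 \left(-9\right)\right) \left(-1209 + 36\right) = \left(- 2 \left(- \frac{4}{3} + 12\right) - 36\right) \left(-1173\right) = \left(\left(-2\right) \frac{32}{3} - 36\right) \left(-1173\right) = \left(- \frac{64}{3} - 36\right) \left(-1173\right) = \left(- \frac{172}{3}\right) \left(-1173\right) = 67252$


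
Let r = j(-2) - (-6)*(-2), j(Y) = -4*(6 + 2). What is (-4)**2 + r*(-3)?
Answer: 148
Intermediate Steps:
j(Y) = -32 (j(Y) = -4*8 = -32)
r = -44 (r = -32 - (-6)*(-2) = -32 - 1*12 = -32 - 12 = -44)
(-4)**2 + r*(-3) = (-4)**2 - 44*(-3) = 16 + 132 = 148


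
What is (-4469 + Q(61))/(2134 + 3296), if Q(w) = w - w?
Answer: -4469/5430 ≈ -0.82302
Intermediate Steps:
Q(w) = 0
(-4469 + Q(61))/(2134 + 3296) = (-4469 + 0)/(2134 + 3296) = -4469/5430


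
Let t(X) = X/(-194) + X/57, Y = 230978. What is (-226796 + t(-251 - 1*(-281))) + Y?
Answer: 7708111/1843 ≈ 4182.4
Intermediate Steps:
t(X) = 137*X/11058 (t(X) = X*(-1/194) + X*(1/57) = -X/194 + X/57 = 137*X/11058)
(-226796 + t(-251 - 1*(-281))) + Y = (-226796 + 137*(-251 - 1*(-281))/11058) + 230978 = (-226796 + 137*(-251 + 281)/11058) + 230978 = (-226796 + (137/11058)*30) + 230978 = (-226796 + 685/1843) + 230978 = -417984343/1843 + 230978 = 7708111/1843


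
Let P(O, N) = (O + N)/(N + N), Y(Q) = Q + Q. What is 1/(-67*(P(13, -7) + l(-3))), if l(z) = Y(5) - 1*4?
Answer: -7/2613 ≈ -0.0026789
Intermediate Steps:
Y(Q) = 2*Q
l(z) = 6 (l(z) = 2*5 - 1*4 = 10 - 4 = 6)
P(O, N) = (N + O)/(2*N) (P(O, N) = (N + O)/((2*N)) = (N + O)*(1/(2*N)) = (N + O)/(2*N))
1/(-67*(P(13, -7) + l(-3))) = 1/(-67*((1/2)*(-7 + 13)/(-7) + 6)) = 1/(-67*((1/2)*(-1/7)*6 + 6)) = 1/(-67*(-3/7 + 6)) = 1/(-67*39/7) = 1/(-2613/7) = -7/2613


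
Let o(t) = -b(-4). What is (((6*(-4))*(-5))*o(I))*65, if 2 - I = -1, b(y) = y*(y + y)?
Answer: -249600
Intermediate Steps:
b(y) = 2*y² (b(y) = y*(2*y) = 2*y²)
I = 3 (I = 2 - 1*(-1) = 2 + 1 = 3)
o(t) = -32 (o(t) = -2*(-4)² = -2*16 = -1*32 = -32)
(((6*(-4))*(-5))*o(I))*65 = (((6*(-4))*(-5))*(-32))*65 = (-24*(-5)*(-32))*65 = (120*(-32))*65 = -3840*65 = -249600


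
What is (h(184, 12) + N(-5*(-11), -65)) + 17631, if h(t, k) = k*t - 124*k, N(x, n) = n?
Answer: 18286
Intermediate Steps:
h(t, k) = -124*k + k*t
(h(184, 12) + N(-5*(-11), -65)) + 17631 = (12*(-124 + 184) - 65) + 17631 = (12*60 - 65) + 17631 = (720 - 65) + 17631 = 655 + 17631 = 18286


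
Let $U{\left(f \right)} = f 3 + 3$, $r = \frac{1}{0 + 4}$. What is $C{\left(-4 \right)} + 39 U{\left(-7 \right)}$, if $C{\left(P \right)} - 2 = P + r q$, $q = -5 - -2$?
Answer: $- \frac{2819}{4} \approx -704.75$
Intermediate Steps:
$q = -3$ ($q = -5 + 2 = -3$)
$r = \frac{1}{4} \approx 0.25$
$U{\left(f \right)} = 3 + 3 f$ ($U{\left(f \right)} = 3 f + 3 = 3 + 3 f$)
$C{\left(P \right)} = \frac{5}{4} + P$ ($C{\left(P \right)} = 2 + \left(P + \frac{1}{4} \left(-3\right)\right) = 2 + \left(P - \frac{3}{4}\right) = 2 + \left(- \frac{3}{4} + P\right) = \frac{5}{4} + P$)
$C{\left(-4 \right)} + 39 U{\left(-7 \right)} = \left(\frac{5}{4} - 4\right) + 39 \left(3 + 3 \left(-7\right)\right) = - \frac{11}{4} + 39 \left(3 - 21\right) = - \frac{11}{4} + 39 \left(-18\right) = - \frac{11}{4} - 702 = - \frac{2819}{4}$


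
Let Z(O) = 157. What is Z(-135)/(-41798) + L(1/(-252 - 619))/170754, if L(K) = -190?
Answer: -17374999/3568587846 ≈ -0.0048689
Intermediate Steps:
Z(-135)/(-41798) + L(1/(-252 - 619))/170754 = 157/(-41798) - 190/170754 = 157*(-1/41798) - 190*1/170754 = -157/41798 - 95/85377 = -17374999/3568587846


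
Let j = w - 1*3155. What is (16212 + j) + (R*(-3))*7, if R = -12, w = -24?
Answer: 13285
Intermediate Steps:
j = -3179 (j = -24 - 1*3155 = -24 - 3155 = -3179)
(16212 + j) + (R*(-3))*7 = (16212 - 3179) - 12*(-3)*7 = 13033 + 36*7 = 13033 + 252 = 13285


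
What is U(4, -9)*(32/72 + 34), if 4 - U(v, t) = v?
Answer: 0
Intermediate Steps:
U(v, t) = 4 - v
U(4, -9)*(32/72 + 34) = (4 - 1*4)*(32/72 + 34) = (4 - 4)*(32*(1/72) + 34) = 0*(4/9 + 34) = 0*(310/9) = 0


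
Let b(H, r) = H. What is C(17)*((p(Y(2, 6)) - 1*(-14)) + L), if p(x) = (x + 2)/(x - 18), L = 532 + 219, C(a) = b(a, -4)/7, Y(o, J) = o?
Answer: 7429/4 ≈ 1857.3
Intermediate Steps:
C(a) = a/7
L = 751
p(x) = (2 + x)/(-18 + x)
C(17)*((p(Y(2, 6)) - 1*(-14)) + L) = ((⅐)*17)*(((2 + 2)/(-18 + 2) - 1*(-14)) + 751) = 17*((4/(-16) + 14) + 751)/7 = 17*((-1/16*4 + 14) + 751)/7 = 17*((-¼ + 14) + 751)/7 = 17*(55/4 + 751)/7 = (17/7)*(3059/4) = 7429/4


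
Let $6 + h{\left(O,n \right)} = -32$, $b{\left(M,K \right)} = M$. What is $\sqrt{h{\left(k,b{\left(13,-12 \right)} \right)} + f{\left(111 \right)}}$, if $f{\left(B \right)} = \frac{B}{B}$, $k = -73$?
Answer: $i \sqrt{37} \approx 6.0828 i$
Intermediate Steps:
$h{\left(O,n \right)} = -38$ ($h{\left(O,n \right)} = -6 - 32 = -38$)
$f{\left(B \right)} = 1$
$\sqrt{h{\left(k,b{\left(13,-12 \right)} \right)} + f{\left(111 \right)}} = \sqrt{-38 + 1} = \sqrt{-37} = i \sqrt{37}$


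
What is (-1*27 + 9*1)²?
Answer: 324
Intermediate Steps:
(-1*27 + 9*1)² = (-27 + 9)² = (-18)² = 324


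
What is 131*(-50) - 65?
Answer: -6615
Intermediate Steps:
131*(-50) - 65 = -6550 - 65 = -6615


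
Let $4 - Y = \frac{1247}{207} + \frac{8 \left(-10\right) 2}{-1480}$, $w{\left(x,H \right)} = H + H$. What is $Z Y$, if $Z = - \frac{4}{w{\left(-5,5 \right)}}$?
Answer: $\frac{32662}{38295} \approx 0.85291$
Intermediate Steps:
$w{\left(x,H \right)} = 2 H$
$Y = - \frac{16331}{7659}$ ($Y = 4 - \left(\frac{1247}{207} + \frac{8 \left(-10\right) 2}{-1480}\right) = 4 - \left(1247 \cdot \frac{1}{207} + \left(-80\right) 2 \left(- \frac{1}{1480}\right)\right) = 4 - \left(\frac{1247}{207} - - \frac{4}{37}\right) = 4 - \left(\frac{1247}{207} + \frac{4}{37}\right) = 4 - \frac{46967}{7659} = - \frac{16331}{7659} \approx -2.1323$)
$Z = - \frac{2}{5}$ ($Z = - \frac{4}{2 \cdot 5} = - \frac{4}{10} = \left(-4\right) \frac{1}{10} = - \frac{2}{5} \approx -0.4$)
$Z Y = \left(- \frac{2}{5}\right) \left(- \frac{16331}{7659}\right) = \frac{32662}{38295}$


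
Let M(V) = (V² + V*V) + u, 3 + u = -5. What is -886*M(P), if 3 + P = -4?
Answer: -79740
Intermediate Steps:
u = -8 (u = -3 - 5 = -8)
P = -7 (P = -3 - 4 = -7)
M(V) = -8 + 2*V² (M(V) = (V² + V*V) - 8 = (V² + V²) - 8 = 2*V² - 8 = -8 + 2*V²)
-886*M(P) = -886*(-8 + 2*(-7)²) = -886*(-8 + 2*49) = -886*(-8 + 98) = -886*90 = -79740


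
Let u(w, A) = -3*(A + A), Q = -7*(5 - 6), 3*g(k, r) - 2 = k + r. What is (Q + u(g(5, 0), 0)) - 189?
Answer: -182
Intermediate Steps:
g(k, r) = 2/3 + k/3 + r/3 (g(k, r) = 2/3 + (k + r)/3 = 2/3 + (k/3 + r/3) = 2/3 + k/3 + r/3)
Q = 7 (Q = -7*(-1) = 7)
u(w, A) = -6*A
(Q + u(g(5, 0), 0)) - 189 = (7 - 6*0) - 189 = (7 + 0) - 189 = 7 - 189 = -182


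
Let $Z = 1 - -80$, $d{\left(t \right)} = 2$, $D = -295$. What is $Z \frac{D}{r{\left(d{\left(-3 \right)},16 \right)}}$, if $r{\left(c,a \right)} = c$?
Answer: $- \frac{23895}{2} \approx -11948.0$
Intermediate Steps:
$Z = 81$ ($Z = 1 + 80 = 81$)
$Z \frac{D}{r{\left(d{\left(-3 \right)},16 \right)}} = 81 \left(- \frac{295}{2}\right) = - \frac{23895}{2}$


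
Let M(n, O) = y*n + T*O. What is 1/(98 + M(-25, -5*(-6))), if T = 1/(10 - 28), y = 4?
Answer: -3/11 ≈ -0.27273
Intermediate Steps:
T = -1/18 (T = 1/(-18) = -1/18 ≈ -0.055556)
M(n, O) = 4*n - O/18
1/(98 + M(-25, -5*(-6))) = 1/(98 + (4*(-25) - (-5)*(-6)/18)) = 1/(98 + (-100 - 1/18*30)) = 1/(98 + (-100 - 5/3)) = 1/(98 - 305/3) = 1/(-11/3) = -3/11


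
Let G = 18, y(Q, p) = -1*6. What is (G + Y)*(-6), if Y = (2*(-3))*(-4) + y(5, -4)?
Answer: -216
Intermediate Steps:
y(Q, p) = -6
Y = 18 (Y = (2*(-3))*(-4) - 6 = -6*(-4) - 6 = 24 - 6 = 18)
(G + Y)*(-6) = (18 + 18)*(-6) = 36*(-6) = -216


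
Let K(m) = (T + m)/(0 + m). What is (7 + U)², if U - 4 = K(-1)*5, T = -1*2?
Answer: 676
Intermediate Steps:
T = -2
K(m) = (-2 + m)/m (K(m) = (-2 + m)/(0 + m) = (-2 + m)/m)
U = 19 (U = 4 + ((-2 - 1)/(-1))*5 = 4 - 1*(-3)*5 = 4 + 3*5 = 4 + 15 = 19)
(7 + U)² = (7 + 19)² = 26² = 676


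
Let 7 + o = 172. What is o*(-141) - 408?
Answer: -23673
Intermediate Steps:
o = 165 (o = -7 + 172 = 165)
o*(-141) - 408 = 165*(-141) - 408 = -23265 - 408 = -23673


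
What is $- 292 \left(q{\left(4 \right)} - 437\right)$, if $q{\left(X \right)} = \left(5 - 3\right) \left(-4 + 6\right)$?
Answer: $126436$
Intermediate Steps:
$q{\left(X \right)} = 4$ ($q{\left(X \right)} = 2 \cdot 2 = 4$)
$- 292 \left(q{\left(4 \right)} - 437\right) = - 292 \left(4 - 437\right) = \left(-292\right) \left(-433\right) = 126436$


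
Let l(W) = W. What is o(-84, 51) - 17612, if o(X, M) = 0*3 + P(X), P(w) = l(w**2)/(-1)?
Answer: -24668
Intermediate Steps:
P(w) = -w**2 (P(w) = w**2/(-1) = w**2*(-1) = -w**2)
o(X, M) = -X**2 (o(X, M) = 0*3 - X**2 = 0 - X**2 = -X**2)
o(-84, 51) - 17612 = -1*(-84)**2 - 17612 = -1*7056 - 17612 = -7056 - 17612 = -24668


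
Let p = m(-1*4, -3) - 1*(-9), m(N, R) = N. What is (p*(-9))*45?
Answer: -2025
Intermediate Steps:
p = 5 (p = -1*4 - 1*(-9) = -4 + 9 = 5)
(p*(-9))*45 = (5*(-9))*45 = -45*45 = -2025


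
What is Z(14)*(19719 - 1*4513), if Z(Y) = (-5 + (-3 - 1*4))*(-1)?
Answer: 182472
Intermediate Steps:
Z(Y) = 12 (Z(Y) = (-5 + (-3 - 4))*(-1) = (-5 - 7)*(-1) = -12*(-1) = 12)
Z(14)*(19719 - 1*4513) = 12*(19719 - 1*4513) = 12*(19719 - 4513) = 12*15206 = 182472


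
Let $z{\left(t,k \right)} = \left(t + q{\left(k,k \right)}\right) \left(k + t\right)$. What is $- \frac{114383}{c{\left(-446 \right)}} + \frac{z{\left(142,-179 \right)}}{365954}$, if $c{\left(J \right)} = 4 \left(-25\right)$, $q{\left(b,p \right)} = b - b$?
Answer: $\frac{20929195491}{18297700} \approx 1143.8$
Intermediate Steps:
$q{\left(b,p \right)} = 0$
$c{\left(J \right)} = -100$
$z{\left(t,k \right)} = t \left(k + t\right)$ ($z{\left(t,k \right)} = \left(t + 0\right) \left(k + t\right) = t \left(k + t\right)$)
$- \frac{114383}{c{\left(-446 \right)}} + \frac{z{\left(142,-179 \right)}}{365954} = - \frac{114383}{-100} + \frac{142 \left(-179 + 142\right)}{365954} = \left(-114383\right) \left(- \frac{1}{100}\right) + 142 \left(-37\right) \frac{1}{365954} = \frac{114383}{100} - \frac{2627}{182977} = \frac{20929195491}{18297700}$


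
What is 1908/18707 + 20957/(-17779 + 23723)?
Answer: 403383751/111194408 ≈ 3.6277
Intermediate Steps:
1908/18707 + 20957/(-17779 + 23723) = 1908*(1/18707) + 20957/5944 = 1908/18707 + 20957*(1/5944) = 1908/18707 + 20957/5944 = 403383751/111194408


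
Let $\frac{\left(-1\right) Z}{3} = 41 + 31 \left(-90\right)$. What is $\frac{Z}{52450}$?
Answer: $\frac{8247}{52450} \approx 0.15724$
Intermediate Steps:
$Z = 8247$ ($Z = - 3 \left(41 + 31 \left(-90\right)\right) = - 3 \left(41 - 2790\right) = \left(-3\right) \left(-2749\right) = 8247$)
$\frac{Z}{52450} = \frac{8247}{52450}$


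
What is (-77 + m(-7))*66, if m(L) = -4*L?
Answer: -3234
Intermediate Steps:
(-77 + m(-7))*66 = (-77 - 4*(-7))*66 = (-77 + 28)*66 = -49*66 = -3234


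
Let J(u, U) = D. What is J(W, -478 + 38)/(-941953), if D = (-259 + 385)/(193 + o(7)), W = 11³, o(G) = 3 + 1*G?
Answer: -18/27316637 ≈ -6.5894e-7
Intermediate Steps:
o(G) = 3 + G
W = 1331
D = 18/29 (D = (-259 + 385)/(193 + (3 + 7)) = 126/(193 + 10) = 126/203 = 126*(1/203) = 18/29 ≈ 0.62069)
J(u, U) = 18/29
J(W, -478 + 38)/(-941953) = (18/29)/(-941953) = (18/29)*(-1/941953) = -18/27316637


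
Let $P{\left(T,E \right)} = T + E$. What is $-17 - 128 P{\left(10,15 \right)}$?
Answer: $-3217$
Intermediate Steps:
$P{\left(T,E \right)} = E + T$
$-17 - 128 P{\left(10,15 \right)} = -17 - 128 \left(15 + 10\right) = -17 - 3200 = -3217$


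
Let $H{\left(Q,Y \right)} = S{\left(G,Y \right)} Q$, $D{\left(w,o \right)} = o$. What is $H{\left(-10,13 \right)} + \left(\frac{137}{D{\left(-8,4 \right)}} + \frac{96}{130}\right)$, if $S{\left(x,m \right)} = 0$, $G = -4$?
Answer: $\frac{9097}{260} \approx 34.988$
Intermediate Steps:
$H{\left(Q,Y \right)} = 0$ ($H{\left(Q,Y \right)} = 0 Q = 0$)
$H{\left(-10,13 \right)} + \left(\frac{137}{D{\left(-8,4 \right)}} + \frac{96}{130}\right) = 0 + \left(\frac{137}{4} + \frac{96}{130}\right) = 0 + \left(137 \cdot \frac{1}{4} + 96 \cdot \frac{1}{130}\right) = 0 + \left(\frac{137}{4} + \frac{48}{65}\right) = 0 + \frac{9097}{260} = \frac{9097}{260}$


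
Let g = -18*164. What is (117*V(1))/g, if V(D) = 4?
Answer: -13/82 ≈ -0.15854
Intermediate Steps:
g = -2952
(117*V(1))/g = (117*4)/(-2952) = 468*(-1/2952) = -13/82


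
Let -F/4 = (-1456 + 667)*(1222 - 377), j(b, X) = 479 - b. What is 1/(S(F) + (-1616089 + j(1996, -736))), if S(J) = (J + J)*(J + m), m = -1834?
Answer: 1/14214074311434 ≈ 7.0353e-14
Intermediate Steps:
F = 2666820 (F = -4*(-1456 + 667)*(1222 - 377) = -(-3156)*845 = -4*(-666705) = 2666820)
S(J) = 2*J*(-1834 + J) (S(J) = (J + J)*(J - 1834) = (2*J)*(-1834 + J) = 2*J*(-1834 + J))
1/(S(F) + (-1616089 + j(1996, -736))) = 1/(2*2666820*(-1834 + 2666820) + (-1616089 + (479 - 1*1996))) = 1/(2*2666820*2664986 + (-1616089 + (479 - 1996))) = 1/(14214075929040 + (-1616089 - 1517)) = 1/(14214075929040 - 1617606) = 1/14214074311434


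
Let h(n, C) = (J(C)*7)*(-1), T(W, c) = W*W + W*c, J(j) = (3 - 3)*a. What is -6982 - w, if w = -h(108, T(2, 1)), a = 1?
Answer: -6982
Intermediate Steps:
J(j) = 0 (J(j) = (3 - 3)*1 = 0*1 = 0)
T(W, c) = W² + W*c
h(n, C) = 0 (h(n, C) = (0*7)*(-1) = 0*(-1) = 0)
w = 0 (w = -1*0 = 0)
-6982 - w = -6982 - 1*0 = -6982 + 0 = -6982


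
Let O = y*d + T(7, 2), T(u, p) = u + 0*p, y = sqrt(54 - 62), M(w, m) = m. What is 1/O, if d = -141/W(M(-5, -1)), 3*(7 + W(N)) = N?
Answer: 847/363787 - 4653*I*sqrt(2)/363787 ≈ 0.0023283 - 0.018088*I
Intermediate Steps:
W(N) = -7 + N/3
y = 2*I*sqrt(2) (y = sqrt(-8) = 2*I*sqrt(2) ≈ 2.8284*I)
T(u, p) = u (T(u, p) = u + 0 = u)
d = 423/22 (d = -141/(-7 + (1/3)*(-1)) = -141/(-7 - 1/3) = -141/(-22/3) = -141*(-3/22) = 423/22 ≈ 19.227)
O = 7 + 423*I*sqrt(2)/11 (O = (2*I*sqrt(2))*(423/22) + 7 = 423*I*sqrt(2)/11 + 7 = 7 + 423*I*sqrt(2)/11 ≈ 7.0 + 54.383*I)
1/O = 1/(7 + 423*I*sqrt(2)/11)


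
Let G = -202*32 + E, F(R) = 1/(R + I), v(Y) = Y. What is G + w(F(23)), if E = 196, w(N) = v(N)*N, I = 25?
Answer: -14441471/2304 ≈ -6268.0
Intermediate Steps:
F(R) = 1/(25 + R) (F(R) = 1/(R + 25) = 1/(25 + R))
w(N) = N² (w(N) = N*N = N²)
G = -6268 (G = -202*32 + 196 = -6464 + 196 = -6268)
G + w(F(23)) = -6268 + (1/(25 + 23))² = -6268 + (1/48)² = -6268 + 1/2304 = -14441471/2304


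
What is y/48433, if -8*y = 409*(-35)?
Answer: 2045/55352 ≈ 0.036945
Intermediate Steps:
y = 14315/8 (y = -409*(-35)/8 = -⅛*(-14315) = 14315/8 ≈ 1789.4)
y/48433 = (14315/8)/48433 = (14315/8)*(1/48433) = 2045/55352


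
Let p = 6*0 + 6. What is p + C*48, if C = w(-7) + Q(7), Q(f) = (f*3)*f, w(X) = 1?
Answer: 7110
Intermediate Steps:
Q(f) = 3*f² (Q(f) = (3*f)*f = 3*f²)
C = 148 (C = 1 + 3*7² = 1 + 3*49 = 1 + 147 = 148)
p = 6 (p = 0 + 6 = 6)
p + C*48 = 6 + 148*48 = 6 + 7104 = 7110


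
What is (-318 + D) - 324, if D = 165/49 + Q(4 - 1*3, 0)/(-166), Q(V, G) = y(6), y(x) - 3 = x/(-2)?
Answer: -31293/49 ≈ -638.63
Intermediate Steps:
y(x) = 3 - x/2 (y(x) = 3 + x/(-2) = 3 + x*(-1/2) = 3 - x/2)
Q(V, G) = 0 (Q(V, G) = 3 - 1/2*6 = 3 - 3 = 0)
D = 165/49 (D = 165/49 + 0/(-166) = 165*(1/49) + 0*(-1/166) = 165/49 + 0 = 165/49 ≈ 3.3673)
(-318 + D) - 324 = (-318 + 165/49) - 324 = -15417/49 - 324 = -31293/49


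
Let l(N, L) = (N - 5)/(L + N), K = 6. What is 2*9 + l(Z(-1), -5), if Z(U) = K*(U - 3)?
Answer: 19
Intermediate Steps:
Z(U) = -18 + 6*U (Z(U) = 6*(U - 3) = 6*(-3 + U) = -18 + 6*U)
l(N, L) = (-5 + N)/(L + N)
2*9 + l(Z(-1), -5) = 2*9 + (-5 + (-18 + 6*(-1)))/(-5 + (-18 + 6*(-1))) = 18 + (-5 + (-18 - 6))/(-5 + (-18 - 6)) = 18 + (-5 - 24)/(-5 - 24) = 18 - 29/(-29) = 18 - 1/29*(-29) = 18 + 1 = 19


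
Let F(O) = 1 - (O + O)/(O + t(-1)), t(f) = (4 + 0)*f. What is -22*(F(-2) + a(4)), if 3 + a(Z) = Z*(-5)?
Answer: 1496/3 ≈ 498.67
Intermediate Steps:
t(f) = 4*f
a(Z) = -3 - 5*Z (a(Z) = -3 + Z*(-5) = -3 - 5*Z)
F(O) = 1 - 2*O/(-4 + O) (F(O) = 1 - (O + O)/(O + 4*(-1)) = 1 - 2*O/(O - 4) = 1 - 2*O/(-4 + O))
-22*(F(-2) + a(4)) = -22*((-4 - 1*(-2))/(-4 - 2) + (-3 - 5*4)) = -22*((-4 + 2)/(-6) + (-3 - 20)) = -22*(-1/6*(-2) - 23) = -22*(1/3 - 23) = -22*(-68/3) = 1496/3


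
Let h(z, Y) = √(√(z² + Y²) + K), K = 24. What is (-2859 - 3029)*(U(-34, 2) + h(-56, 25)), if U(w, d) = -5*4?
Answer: 117760 - 5888*√(24 + √3761) ≈ 63371.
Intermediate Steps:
U(w, d) = -20
h(z, Y) = √(24 + √(Y² + z²)) (h(z, Y) = √(√(z² + Y²) + 24) = √(√(Y² + z²) + 24) = √(24 + √(Y² + z²)))
(-2859 - 3029)*(U(-34, 2) + h(-56, 25)) = (-2859 - 3029)*(-20 + √(24 + √(25² + (-56)²))) = -5888*(-20 + √(24 + √(625 + 3136))) = -5888*(-20 + √(24 + √3761)) = 117760 - 5888*√(24 + √3761)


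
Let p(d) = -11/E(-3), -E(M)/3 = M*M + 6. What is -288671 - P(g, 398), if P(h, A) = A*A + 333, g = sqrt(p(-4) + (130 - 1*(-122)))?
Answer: -447408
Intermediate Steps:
E(M) = -18 - 3*M**2 (E(M) = -3*(M*M + 6) = -3*(M**2 + 6) = -3*(6 + M**2) = -18 - 3*M**2)
p(d) = 11/45 (p(d) = -11/(-18 - 3*(-3)**2) = -11/(-18 - 3*9) = -11/(-18 - 27) = -11/(-45) = -11*(-1/45) = 11/45)
g = sqrt(56755)/15 (g = sqrt(11/45 + (130 - 1*(-122))) = sqrt(11/45 + (130 + 122)) = sqrt(11/45 + 252) = sqrt(11351/45) = sqrt(56755)/15 ≈ 15.882)
P(h, A) = 333 + A**2 (P(h, A) = A**2 + 333 = 333 + A**2)
-288671 - P(g, 398) = -288671 - (333 + 398**2) = -288671 - (333 + 158404) = -288671 - 1*158737 = -288671 - 158737 = -447408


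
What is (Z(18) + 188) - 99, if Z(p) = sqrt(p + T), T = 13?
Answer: 89 + sqrt(31) ≈ 94.568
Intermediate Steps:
Z(p) = sqrt(13 + p) (Z(p) = sqrt(p + 13) = sqrt(13 + p))
(Z(18) + 188) - 99 = (sqrt(13 + 18) + 188) - 99 = (sqrt(31) + 188) - 99 = (188 + sqrt(31)) - 99 = 89 + sqrt(31)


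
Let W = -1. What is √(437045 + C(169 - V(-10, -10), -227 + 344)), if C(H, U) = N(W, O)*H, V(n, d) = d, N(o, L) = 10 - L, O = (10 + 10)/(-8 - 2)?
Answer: √439193 ≈ 662.72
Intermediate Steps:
O = -2 (O = 20/(-10) = 20*(-⅒) = -2)
C(H, U) = 12*H (C(H, U) = (10 - 1*(-2))*H = (10 + 2)*H = 12*H)
√(437045 + C(169 - V(-10, -10), -227 + 344)) = √(437045 + 12*(169 - 1*(-10))) = √(437045 + 12*(169 + 10)) = √(437045 + 12*179) = √(437045 + 2148) = √439193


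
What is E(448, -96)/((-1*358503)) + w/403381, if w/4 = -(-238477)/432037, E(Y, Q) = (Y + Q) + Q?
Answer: -44272553497108/62478295705825791 ≈ -0.00070861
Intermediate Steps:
E(Y, Q) = Y + 2*Q (E(Y, Q) = (Q + Y) + Q = Y + 2*Q)
w = 953908/432037 (w = 4*(-(-238477)/432037) = 4*(-1*(-238477/432037)) = 4*(238477/432037) = 953908/432037 ≈ 2.2079)
E(448, -96)/((-1*358503)) + w/403381 = (448 + 2*(-96))/((-1*358503)) + (953908/432037)/403381 = (448 - 192)/(-358503) + (953908/432037)*(1/403381) = 256*(-1/358503) + 953908/174275517097 = -256/358503 + 953908/174275517097 = -44272553497108/62478295705825791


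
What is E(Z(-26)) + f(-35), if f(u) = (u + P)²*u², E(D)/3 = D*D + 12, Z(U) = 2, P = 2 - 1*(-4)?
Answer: 1030273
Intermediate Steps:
P = 6 (P = 2 + 4 = 6)
E(D) = 36 + 3*D² (E(D) = 3*(D*D + 12) = 3*(D² + 12) = 3*(12 + D²) = 36 + 3*D²)
f(u) = u²*(6 + u)² (f(u) = (u + 6)²*u² = (6 + u)²*u² = u²*(6 + u)²)
E(Z(-26)) + f(-35) = (36 + 3*2²) + (-35)²*(6 - 35)² = (36 + 3*4) + 1225*(-29)² = (36 + 12) + 1225*841 = 48 + 1030225 = 1030273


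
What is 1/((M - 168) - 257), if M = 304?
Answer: -1/121 ≈ -0.0082645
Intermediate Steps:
1/((M - 168) - 257) = 1/((304 - 168) - 257) = 1/(136 - 257) = 1/(-121) = -1/121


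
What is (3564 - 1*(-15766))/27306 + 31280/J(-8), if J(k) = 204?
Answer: 2103125/13653 ≈ 154.04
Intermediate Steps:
(3564 - 1*(-15766))/27306 + 31280/J(-8) = (3564 - 1*(-15766))/27306 + 31280/204 = (3564 + 15766)*(1/27306) + 31280*(1/204) = 19330*(1/27306) + 460/3 = 9665/13653 + 460/3 = 2103125/13653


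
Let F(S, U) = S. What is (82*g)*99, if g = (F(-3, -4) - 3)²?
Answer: 292248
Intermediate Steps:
g = 36 (g = (-3 - 3)² = (-6)² = 36)
(82*g)*99 = (82*36)*99 = 2952*99 = 292248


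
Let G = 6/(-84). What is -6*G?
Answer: 3/7 ≈ 0.42857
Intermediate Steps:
G = -1/14 (G = -1/84*6 = -1/14 ≈ -0.071429)
-6*G = -6*(-1/14) = 3/7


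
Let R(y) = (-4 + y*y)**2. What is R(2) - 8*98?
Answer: -784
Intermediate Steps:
R(y) = (-4 + y**2)**2
R(2) - 8*98 = (-4 + 2**2)**2 - 8*98 = (-4 + 4)**2 - 784 = 0**2 - 784 = 0 - 784 = -784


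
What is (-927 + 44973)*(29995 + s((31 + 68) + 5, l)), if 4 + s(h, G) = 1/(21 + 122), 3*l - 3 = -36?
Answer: 188900696844/143 ≈ 1.3210e+9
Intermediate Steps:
l = -11 (l = 1 + (1/3)*(-36) = 1 - 12 = -11)
s(h, G) = -571/143 (s(h, G) = -4 + 1/(21 + 122) = -4 + 1/143 = -571/143)
(-927 + 44973)*(29995 + s((31 + 68) + 5, l)) = (-927 + 44973)*(29995 - 571/143) = 44046*(4288714/143) = 188900696844/143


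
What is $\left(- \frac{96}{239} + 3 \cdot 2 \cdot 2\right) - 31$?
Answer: $- \frac{4637}{239} \approx -19.402$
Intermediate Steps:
$\left(- \frac{96}{239} + 3 \cdot 2 \cdot 2\right) - 31 = \left(\left(-96\right) \frac{1}{239} + 6 \cdot 2\right) - 31 = \left(- \frac{96}{239} + 12\right) - 31 = \frac{2772}{239} - 31 = - \frac{4637}{239}$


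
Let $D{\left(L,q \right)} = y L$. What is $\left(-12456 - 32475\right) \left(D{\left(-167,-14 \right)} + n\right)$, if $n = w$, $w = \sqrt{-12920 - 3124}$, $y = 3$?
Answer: $22510431 - 89862 i \sqrt{4011} \approx 2.251 \cdot 10^{7} - 5.6912 \cdot 10^{6} i$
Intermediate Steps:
$w = 2 i \sqrt{4011}$ ($w = \sqrt{-16044} = 2 i \sqrt{4011} \approx 126.66 i$)
$n = 2 i \sqrt{4011} \approx 126.66 i$
$D{\left(L,q \right)} = 3 L$
$\left(-12456 - 32475\right) \left(D{\left(-167,-14 \right)} + n\right) = \left(-12456 - 32475\right) \left(3 \left(-167\right) + 2 i \sqrt{4011}\right) = - 44931 \left(-501 + 2 i \sqrt{4011}\right) = 22510431 - 89862 i \sqrt{4011}$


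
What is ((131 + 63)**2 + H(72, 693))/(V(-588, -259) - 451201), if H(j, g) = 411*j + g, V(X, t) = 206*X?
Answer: -67921/572329 ≈ -0.11867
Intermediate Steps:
H(j, g) = g + 411*j
((131 + 63)**2 + H(72, 693))/(V(-588, -259) - 451201) = ((131 + 63)**2 + (693 + 411*72))/(206*(-588) - 451201) = (194**2 + (693 + 29592))/(-121128 - 451201) = (37636 + 30285)/(-572329) = 67921*(-1/572329) = -67921/572329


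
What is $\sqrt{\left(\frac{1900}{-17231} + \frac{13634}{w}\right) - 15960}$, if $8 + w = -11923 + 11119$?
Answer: $\frac{3 i \sqrt{86880650544510998}}{6995786} \approx 126.4 i$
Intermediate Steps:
$w = -812$ ($w = -8 + \left(-11923 + 11119\right) = -8 - 804 = -812$)
$\sqrt{\left(\frac{1900}{-17231} + \frac{13634}{w}\right) - 15960} = \sqrt{\left(\frac{1900}{-17231} + \frac{13634}{-812}\right) - 15960} = \sqrt{\left(1900 \left(- \frac{1}{17231}\right) + 13634 \left(- \frac{1}{812}\right)\right) - 15960} = \sqrt{\left(- \frac{1900}{17231} - \frac{6817}{406}\right) - 15960} = \sqrt{- \frac{118235127}{6995786} - 15960} = \sqrt{- \frac{111770979687}{6995786}} = \frac{3 i \sqrt{86880650544510998}}{6995786}$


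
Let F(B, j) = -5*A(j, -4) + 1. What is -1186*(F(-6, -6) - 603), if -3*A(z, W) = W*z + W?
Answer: 2023316/3 ≈ 6.7444e+5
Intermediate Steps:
A(z, W) = -W/3 - W*z/3 (A(z, W) = -(W*z + W)/3 = -(W + W*z)/3 = -W/3 - W*z/3)
F(B, j) = -17/3 - 20*j/3 (F(B, j) = -(-5)*(-4)*(1 + j)/3 + 1 = -5*(4/3 + 4*j/3) + 1 = (-20/3 - 20*j/3) + 1 = -17/3 - 20*j/3)
-1186*(F(-6, -6) - 603) = -1186*((-17/3 - 20/3*(-6)) - 603) = -1186*((-17/3 + 40) - 603) = -1186*(103/3 - 603) = -1186*(-1706/3) = 2023316/3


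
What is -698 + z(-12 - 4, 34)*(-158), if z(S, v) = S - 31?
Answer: 6728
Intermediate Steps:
z(S, v) = -31 + S
-698 + z(-12 - 4, 34)*(-158) = -698 + (-31 + (-12 - 4))*(-158) = -698 + (-31 - 16)*(-158) = -698 - 47*(-158) = -698 + 7426 = 6728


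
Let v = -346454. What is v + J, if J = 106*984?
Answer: -242150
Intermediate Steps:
J = 104304
v + J = -346454 + 104304 = -242150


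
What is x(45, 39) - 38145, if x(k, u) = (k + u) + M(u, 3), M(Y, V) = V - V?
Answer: -38061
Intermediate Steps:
M(Y, V) = 0
x(k, u) = k + u (x(k, u) = (k + u) + 0 = k + u)
x(45, 39) - 38145 = (45 + 39) - 38145 = 84 - 38145 = -38061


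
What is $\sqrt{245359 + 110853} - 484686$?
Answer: $-484686 + 2 \sqrt{89053} \approx -4.8409 \cdot 10^{5}$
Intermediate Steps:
$\sqrt{245359 + 110853} - 484686 = \sqrt{356212} - 484686 = 2 \sqrt{89053} - 484686 = -484686 + 2 \sqrt{89053}$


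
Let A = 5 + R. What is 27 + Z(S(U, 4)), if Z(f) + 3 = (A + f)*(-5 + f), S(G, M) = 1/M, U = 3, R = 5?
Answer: -395/16 ≈ -24.688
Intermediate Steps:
A = 10 (A = 5 + 5 = 10)
Z(f) = -3 + (-5 + f)*(10 + f) (Z(f) = -3 + (10 + f)*(-5 + f) = -3 + (-5 + f)*(10 + f))
27 + Z(S(U, 4)) = 27 + (-53 + (1/4)² + 5/4) = 27 + (-53 + (¼)² + 5*(¼)) = 27 + (-53 + 1/16 + 5/4) = 27 - 827/16 = -395/16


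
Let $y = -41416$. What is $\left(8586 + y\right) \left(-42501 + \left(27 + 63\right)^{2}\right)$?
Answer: $1129384830$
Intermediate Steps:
$\left(8586 + y\right) \left(-42501 + \left(27 + 63\right)^{2}\right) = \left(8586 - 41416\right) \left(-42501 + \left(27 + 63\right)^{2}\right) = - 32830 \left(-42501 + 90^{2}\right) = - 32830 \left(-42501 + 8100\right) = \left(-32830\right) \left(-34401\right) = 1129384830$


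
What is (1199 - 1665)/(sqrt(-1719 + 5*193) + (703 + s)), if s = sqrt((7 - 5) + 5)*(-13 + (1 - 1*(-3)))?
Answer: 466/(-703 + 9*sqrt(7) - I*sqrt(754)) ≈ -0.68499 + 0.027694*I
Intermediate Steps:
s = -9*sqrt(7) (s = sqrt(2 + 5)*(-13 + (1 + 3)) = sqrt(7)*(-13 + 4) = sqrt(7)*(-9) = -9*sqrt(7) ≈ -23.812)
(1199 - 1665)/(sqrt(-1719 + 5*193) + (703 + s)) = (1199 - 1665)/(sqrt(-1719 + 5*193) + (703 - 9*sqrt(7))) = -466/(sqrt(-1719 + 965) + (703 - 9*sqrt(7))) = -466/(sqrt(-754) + (703 - 9*sqrt(7))) = -466/(I*sqrt(754) + (703 - 9*sqrt(7))) = -466/(703 - 9*sqrt(7) + I*sqrt(754))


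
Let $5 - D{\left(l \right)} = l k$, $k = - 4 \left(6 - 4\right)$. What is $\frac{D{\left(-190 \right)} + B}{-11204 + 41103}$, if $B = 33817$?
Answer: $\frac{32302}{29899} \approx 1.0804$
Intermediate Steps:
$k = -8$ ($k = \left(-4\right) 2 = -8$)
$D{\left(l \right)} = 5 + 8 l$ ($D{\left(l \right)} = 5 - l \left(-8\right) = 5 - - 8 l = 5 + 8 l$)
$\frac{D{\left(-190 \right)} + B}{-11204 + 41103} = \frac{\left(5 + 8 \left(-190\right)\right) + 33817}{-11204 + 41103} = \frac{\left(5 - 1520\right) + 33817}{29899} = \left(-1515 + 33817\right) \frac{1}{29899} = 32302 \cdot \frac{1}{29899} = \frac{32302}{29899}$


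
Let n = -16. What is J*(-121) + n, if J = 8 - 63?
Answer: 6639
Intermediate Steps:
J = -55
J*(-121) + n = -55*(-121) - 16 = 6655 - 16 = 6639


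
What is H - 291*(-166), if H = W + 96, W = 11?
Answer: 48413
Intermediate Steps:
H = 107 (H = 11 + 96 = 107)
H - 291*(-166) = 107 - 291*(-166) = 107 + 48306 = 48413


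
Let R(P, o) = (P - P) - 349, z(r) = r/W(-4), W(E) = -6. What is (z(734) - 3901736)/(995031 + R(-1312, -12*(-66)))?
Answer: -11705575/2984046 ≈ -3.9227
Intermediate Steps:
z(r) = -r/6 (z(r) = r/(-6) = r*(-⅙) = -r/6)
R(P, o) = -349 (R(P, o) = 0 - 349 = -349)
(z(734) - 3901736)/(995031 + R(-1312, -12*(-66))) = (-⅙*734 - 3901736)/(995031 - 349) = (-367/3 - 3901736)/994682 = -11705575/3*1/994682 = -11705575/2984046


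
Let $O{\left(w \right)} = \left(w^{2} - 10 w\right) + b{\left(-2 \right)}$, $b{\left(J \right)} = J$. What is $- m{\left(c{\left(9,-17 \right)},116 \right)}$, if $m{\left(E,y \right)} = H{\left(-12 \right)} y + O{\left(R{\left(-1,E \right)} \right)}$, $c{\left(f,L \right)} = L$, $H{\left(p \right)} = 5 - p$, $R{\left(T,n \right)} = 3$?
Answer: $-1949$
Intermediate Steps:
$O{\left(w \right)} = -2 + w^{2} - 10 w$ ($O{\left(w \right)} = \left(w^{2} - 10 w\right) - 2 = -2 + w^{2} - 10 w$)
$m{\left(E,y \right)} = -23 + 17 y$ ($m{\left(E,y \right)} = \left(5 - -12\right) y - \left(32 - 9\right) = \left(5 + 12\right) y - 23 = 17 y - 23 = -23 + 17 y$)
$- m{\left(c{\left(9,-17 \right)},116 \right)} = - (-23 + 17 \cdot 116) = - (-23 + 1972) = \left(-1\right) 1949 = -1949$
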